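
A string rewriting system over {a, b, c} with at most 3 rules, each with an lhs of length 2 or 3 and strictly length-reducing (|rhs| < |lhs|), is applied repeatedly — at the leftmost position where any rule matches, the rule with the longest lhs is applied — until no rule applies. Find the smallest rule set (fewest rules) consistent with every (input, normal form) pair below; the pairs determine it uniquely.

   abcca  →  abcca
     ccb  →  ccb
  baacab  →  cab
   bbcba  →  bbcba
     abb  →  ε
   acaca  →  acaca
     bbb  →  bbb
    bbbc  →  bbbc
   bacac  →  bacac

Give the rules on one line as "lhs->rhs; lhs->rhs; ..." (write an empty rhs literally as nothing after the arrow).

abb->; baa->

  | abcca
  | ccb
  | baacab => cab
  | bbcba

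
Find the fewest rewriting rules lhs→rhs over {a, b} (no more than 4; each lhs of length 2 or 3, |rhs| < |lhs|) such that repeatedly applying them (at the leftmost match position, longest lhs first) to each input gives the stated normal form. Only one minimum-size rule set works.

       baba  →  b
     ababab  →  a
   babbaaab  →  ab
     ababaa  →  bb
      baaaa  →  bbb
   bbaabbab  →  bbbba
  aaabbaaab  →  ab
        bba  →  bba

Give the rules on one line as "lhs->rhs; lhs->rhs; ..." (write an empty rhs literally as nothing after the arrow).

  | baba => aa => b
  | ababab => aaab => bab => a
  | babbaaab => abaaab => abbab => ab
  | ababaa => aaaa => baa => bb

aa->b; abb->; bab->a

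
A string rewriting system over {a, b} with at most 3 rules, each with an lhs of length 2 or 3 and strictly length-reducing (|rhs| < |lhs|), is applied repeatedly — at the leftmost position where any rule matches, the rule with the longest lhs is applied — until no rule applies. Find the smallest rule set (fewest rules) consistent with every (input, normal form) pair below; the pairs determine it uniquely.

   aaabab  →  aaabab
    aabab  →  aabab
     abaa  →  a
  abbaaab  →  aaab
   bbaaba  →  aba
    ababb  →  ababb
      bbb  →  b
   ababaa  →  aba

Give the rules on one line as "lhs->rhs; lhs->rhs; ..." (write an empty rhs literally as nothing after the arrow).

baa->; bba->; bbb->b

  | aaabab
  | aabab
  | abaa => a
  | abbaaab => aaab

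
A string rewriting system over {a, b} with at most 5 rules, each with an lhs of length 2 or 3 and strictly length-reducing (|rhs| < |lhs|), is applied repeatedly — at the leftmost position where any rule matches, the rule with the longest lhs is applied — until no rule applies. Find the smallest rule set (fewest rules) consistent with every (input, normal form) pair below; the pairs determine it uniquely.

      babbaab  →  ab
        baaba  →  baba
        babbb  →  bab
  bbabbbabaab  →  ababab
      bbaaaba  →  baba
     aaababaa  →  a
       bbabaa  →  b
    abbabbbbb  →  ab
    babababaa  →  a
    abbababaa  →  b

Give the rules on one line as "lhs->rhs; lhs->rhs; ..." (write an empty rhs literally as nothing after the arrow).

aa->b; aab->ab; bb->a; bba->a

  | babbaab => baaab => bbab => ab
  | baaba => baba
  | babbb => baab => bab
  | bbabbbabaab => abbbabaab => aababaab => ababaab => ababab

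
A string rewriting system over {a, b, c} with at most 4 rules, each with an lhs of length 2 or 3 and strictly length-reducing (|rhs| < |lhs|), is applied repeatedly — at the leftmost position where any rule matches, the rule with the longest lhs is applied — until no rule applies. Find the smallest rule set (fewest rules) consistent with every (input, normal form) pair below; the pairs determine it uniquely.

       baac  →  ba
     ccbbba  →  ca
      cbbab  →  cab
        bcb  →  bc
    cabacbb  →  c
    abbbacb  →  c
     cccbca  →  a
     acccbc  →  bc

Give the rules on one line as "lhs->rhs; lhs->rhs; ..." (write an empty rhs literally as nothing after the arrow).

ac->; bb->c; cb->c; cc->

  | baac => ba
  | ccbbba => bbba => cba => ca
  | cbbab => cbab => cab
  | bcb => bc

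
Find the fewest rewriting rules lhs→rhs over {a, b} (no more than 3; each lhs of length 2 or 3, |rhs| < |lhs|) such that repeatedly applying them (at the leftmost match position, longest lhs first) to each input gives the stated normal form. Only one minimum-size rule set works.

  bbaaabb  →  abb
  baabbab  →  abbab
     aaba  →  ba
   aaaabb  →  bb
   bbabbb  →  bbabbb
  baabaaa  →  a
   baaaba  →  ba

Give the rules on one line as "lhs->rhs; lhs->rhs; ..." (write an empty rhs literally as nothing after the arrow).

aa->; baa->a

  | bbaaabb => baabb => abb
  | baabbab => abbab
  | aaba => ba
  | aaaabb => aabb => bb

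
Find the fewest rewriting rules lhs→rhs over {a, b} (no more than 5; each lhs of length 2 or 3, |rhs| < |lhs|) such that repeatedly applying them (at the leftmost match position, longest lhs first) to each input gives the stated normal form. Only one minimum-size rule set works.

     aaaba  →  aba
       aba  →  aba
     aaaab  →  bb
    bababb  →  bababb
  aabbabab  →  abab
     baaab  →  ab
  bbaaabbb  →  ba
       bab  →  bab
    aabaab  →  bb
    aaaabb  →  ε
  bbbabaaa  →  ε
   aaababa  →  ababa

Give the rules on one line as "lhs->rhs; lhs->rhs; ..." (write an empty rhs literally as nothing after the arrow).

aa->; aab->bb; baa->; bbb->

  | aaaba => aba
  | aba
  | aaaab => aab => bb
  | bababb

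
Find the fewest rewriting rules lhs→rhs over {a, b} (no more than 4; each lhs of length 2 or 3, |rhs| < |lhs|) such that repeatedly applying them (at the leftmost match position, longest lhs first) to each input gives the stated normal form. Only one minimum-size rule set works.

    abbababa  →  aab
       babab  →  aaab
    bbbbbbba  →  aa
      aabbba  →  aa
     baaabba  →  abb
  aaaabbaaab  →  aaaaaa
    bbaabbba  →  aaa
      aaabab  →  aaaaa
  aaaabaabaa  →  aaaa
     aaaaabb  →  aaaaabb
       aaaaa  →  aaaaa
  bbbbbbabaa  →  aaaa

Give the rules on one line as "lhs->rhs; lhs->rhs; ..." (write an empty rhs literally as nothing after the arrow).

  | abbababa => abaaaba => aaba => aab
  | babab => aaab
  | bbbbbbba => babbbba => aabbba => aabaa => aa
  | aabbba => aabaa => aa

ba->b; baa->; bab->aa; bbb->ba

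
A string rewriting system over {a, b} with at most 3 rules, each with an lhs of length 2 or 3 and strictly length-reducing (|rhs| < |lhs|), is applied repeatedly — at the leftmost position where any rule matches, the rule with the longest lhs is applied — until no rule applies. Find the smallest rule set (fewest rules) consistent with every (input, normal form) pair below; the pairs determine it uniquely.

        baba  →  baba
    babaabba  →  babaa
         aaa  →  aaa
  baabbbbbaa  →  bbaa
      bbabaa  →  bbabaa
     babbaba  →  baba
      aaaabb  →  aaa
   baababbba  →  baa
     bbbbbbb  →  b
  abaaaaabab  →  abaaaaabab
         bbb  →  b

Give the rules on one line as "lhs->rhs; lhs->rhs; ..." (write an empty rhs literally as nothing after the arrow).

abb->; bbb->b

  | baba
  | babaabba => babaa
  | aaa
  | baabbbbbaa => babbbaa => bbaa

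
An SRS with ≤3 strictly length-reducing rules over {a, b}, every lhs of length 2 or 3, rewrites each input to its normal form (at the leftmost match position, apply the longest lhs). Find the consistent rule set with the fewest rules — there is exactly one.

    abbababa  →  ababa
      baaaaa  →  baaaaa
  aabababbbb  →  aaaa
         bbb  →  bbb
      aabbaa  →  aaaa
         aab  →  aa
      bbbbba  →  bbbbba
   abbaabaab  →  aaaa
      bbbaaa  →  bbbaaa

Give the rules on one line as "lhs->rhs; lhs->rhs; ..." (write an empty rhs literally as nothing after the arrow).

aab->aa; abb->

  | abbababa => ababa
  | baaaaa
  | aabababbbb => aaababbbb => aaaabbbb => aaaabbb => aaaabb => aaaab => aaaa
  | bbb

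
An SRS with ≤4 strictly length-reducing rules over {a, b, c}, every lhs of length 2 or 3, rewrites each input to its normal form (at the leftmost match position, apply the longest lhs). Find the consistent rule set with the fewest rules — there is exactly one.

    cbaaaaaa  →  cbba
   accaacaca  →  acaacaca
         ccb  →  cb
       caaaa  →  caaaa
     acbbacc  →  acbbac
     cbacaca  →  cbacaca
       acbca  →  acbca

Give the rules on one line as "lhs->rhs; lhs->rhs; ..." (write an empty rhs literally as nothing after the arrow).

baa->bb; bbb->ba; cc->c

  | cbaaaaaa => cbbaaaa => cbbbaa => cbaaa => cbba
  | accaacaca => acaacaca
  | ccb => cb
  | caaaa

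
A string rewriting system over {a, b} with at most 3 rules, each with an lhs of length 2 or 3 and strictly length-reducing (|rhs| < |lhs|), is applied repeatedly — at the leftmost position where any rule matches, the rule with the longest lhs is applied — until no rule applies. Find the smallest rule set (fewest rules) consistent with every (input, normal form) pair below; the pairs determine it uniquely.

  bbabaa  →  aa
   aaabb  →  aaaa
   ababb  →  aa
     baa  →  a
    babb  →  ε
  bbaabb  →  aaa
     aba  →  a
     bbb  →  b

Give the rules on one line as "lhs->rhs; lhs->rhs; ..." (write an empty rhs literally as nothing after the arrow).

abb->aa; ba->; bb->

  | bbabaa => abaa => aa
  | aaabb => aaaa
  | ababb => abb => aa
  | baa => a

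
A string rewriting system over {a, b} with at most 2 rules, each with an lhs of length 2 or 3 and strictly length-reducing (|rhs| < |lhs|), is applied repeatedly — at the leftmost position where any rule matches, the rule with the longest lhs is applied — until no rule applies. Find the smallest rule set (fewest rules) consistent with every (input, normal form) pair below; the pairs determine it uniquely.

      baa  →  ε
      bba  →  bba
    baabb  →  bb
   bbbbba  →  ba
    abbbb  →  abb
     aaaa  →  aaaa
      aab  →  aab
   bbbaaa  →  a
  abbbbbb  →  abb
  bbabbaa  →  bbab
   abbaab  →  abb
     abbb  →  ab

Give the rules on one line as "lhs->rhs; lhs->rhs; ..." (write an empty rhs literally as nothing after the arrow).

baa->; bbb->b

  | baa => ε
  | bba
  | baabb => bb
  | bbbbba => bbba => ba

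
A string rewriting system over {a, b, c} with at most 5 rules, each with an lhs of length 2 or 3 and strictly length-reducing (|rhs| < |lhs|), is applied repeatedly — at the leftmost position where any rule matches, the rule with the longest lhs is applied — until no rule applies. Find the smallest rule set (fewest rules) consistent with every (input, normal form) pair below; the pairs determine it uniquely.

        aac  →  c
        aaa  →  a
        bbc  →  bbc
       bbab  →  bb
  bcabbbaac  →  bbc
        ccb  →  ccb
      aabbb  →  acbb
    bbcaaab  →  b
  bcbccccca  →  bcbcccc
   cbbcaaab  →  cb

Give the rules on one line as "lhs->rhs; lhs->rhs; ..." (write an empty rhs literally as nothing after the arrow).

  | aac => c
  | aaa => a
  | bbc
  | bbab => bb

aa->; aab->ac; ba->; ca->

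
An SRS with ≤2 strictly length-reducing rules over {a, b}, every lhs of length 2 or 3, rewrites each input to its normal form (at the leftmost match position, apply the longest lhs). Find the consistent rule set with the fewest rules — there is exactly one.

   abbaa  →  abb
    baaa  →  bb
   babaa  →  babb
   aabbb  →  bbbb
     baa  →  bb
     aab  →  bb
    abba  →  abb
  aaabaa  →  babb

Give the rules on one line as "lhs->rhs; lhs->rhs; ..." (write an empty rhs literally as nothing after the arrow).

  | abbaa => abba => abb
  | baaa => bba => bb
  | babaa => babb
  | aabbb => bbbb

aa->b; bba->bb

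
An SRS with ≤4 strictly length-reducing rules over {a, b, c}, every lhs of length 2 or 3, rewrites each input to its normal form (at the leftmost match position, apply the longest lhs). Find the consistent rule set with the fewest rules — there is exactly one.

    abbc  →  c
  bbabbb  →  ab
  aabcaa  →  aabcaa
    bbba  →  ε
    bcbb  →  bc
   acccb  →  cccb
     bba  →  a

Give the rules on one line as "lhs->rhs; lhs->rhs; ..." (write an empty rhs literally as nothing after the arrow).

  | abbc => ac => c
  | bbabbb => abbb => ab
  | aabcaa
  | bbba => ba => ε

ac->c; ba->; bb->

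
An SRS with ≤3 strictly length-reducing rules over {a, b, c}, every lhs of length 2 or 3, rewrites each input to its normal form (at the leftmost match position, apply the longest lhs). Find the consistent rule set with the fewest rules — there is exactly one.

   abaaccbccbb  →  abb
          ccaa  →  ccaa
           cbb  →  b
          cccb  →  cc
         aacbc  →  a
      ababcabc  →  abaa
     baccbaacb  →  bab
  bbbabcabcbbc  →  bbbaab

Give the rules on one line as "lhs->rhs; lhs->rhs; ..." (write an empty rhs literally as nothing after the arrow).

ac->; bc->; cb->

  | abaaccbccbb => abacbccbb => abbccbb => abcbb => abb
  | ccaa
  | cbb => b
  | cccb => cc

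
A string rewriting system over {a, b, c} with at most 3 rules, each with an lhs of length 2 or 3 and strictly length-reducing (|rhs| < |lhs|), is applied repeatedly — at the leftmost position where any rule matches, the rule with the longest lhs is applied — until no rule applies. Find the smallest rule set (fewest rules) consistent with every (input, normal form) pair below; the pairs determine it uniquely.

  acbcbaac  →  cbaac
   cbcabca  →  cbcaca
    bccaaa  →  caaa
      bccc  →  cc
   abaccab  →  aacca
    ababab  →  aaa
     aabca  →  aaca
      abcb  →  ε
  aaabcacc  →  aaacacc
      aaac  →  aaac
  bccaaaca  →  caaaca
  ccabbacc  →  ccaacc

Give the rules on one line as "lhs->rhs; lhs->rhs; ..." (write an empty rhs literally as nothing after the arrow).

ab->a; acb->; bcc->c

  | acbcbaac => cbaac
  | cbcabca => cbcaca
  | bccaaa => caaa
  | bccc => cc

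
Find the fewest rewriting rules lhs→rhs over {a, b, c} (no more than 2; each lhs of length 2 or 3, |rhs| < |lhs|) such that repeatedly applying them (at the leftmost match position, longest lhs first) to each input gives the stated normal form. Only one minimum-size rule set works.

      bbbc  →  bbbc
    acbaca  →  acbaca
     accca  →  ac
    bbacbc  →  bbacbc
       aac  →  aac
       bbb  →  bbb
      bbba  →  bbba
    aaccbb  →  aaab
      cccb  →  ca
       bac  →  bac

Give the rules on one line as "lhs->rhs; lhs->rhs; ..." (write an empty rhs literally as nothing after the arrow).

cca->; ccb->a

  | bbbc
  | acbaca
  | accca => ac
  | bbacbc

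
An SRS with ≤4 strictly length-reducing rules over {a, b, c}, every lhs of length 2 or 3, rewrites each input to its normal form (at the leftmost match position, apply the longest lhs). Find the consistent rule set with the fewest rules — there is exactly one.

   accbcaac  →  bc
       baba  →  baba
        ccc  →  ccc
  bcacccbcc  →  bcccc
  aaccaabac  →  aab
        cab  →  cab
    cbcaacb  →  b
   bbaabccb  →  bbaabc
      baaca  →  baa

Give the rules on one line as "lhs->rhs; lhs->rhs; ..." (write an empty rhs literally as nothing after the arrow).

  | accbcaac => cbcaac => caac => bc
  | baba
  | ccc
  | bcacccbcc => bcccbcc => bcccc

ac->; caa->b; cb->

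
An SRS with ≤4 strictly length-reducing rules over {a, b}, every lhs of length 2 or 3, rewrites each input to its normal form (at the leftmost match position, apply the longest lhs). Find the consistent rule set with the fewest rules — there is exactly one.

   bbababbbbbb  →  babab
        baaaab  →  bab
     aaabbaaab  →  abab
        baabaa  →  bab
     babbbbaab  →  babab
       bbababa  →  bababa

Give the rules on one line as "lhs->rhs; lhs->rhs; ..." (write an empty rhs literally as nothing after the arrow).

  | bbababbbbbb => bababbbbbb => bababbbbb => bababbbb => bababbb => bababb => babab
  | baaaab => baab => bab
  | aaabbaaab => abbaaab => abaaab => abab
  | baabaa => babaa => bab

aa->; aab->ab; bb->b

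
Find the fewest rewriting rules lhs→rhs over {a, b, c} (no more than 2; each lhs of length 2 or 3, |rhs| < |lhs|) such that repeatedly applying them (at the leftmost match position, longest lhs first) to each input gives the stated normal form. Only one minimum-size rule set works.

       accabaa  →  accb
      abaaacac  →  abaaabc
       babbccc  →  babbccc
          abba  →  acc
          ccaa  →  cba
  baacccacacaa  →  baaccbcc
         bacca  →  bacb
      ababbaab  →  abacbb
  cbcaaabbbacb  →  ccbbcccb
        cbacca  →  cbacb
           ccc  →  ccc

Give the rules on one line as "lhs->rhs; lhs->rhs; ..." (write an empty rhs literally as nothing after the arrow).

bba->cc; ca->b

  | accabaa => acbbaa => accca => accb
  | abaaacac => abaaabc
  | babbccc
  | abba => acc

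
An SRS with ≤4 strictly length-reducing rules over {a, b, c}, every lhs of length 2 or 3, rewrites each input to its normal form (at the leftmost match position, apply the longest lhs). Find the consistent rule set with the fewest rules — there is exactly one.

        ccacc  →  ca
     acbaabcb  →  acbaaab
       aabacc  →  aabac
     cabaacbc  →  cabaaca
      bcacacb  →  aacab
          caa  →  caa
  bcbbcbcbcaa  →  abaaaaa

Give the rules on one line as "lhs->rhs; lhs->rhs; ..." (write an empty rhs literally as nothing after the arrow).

bc->a; cac->ca; cc->c

  | ccacc => cacc => cac => ca
  | acbaabcb => acbaaab
  | aabacc => aabac
  | cabaacbc => cabaaca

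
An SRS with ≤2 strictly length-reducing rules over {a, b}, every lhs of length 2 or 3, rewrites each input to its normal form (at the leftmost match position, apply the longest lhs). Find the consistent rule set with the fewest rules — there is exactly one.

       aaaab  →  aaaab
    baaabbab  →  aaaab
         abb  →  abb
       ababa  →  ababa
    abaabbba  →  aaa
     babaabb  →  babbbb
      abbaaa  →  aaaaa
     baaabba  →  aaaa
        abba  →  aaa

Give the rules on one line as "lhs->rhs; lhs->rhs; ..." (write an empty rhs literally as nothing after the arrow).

  | aaaab
  | baaabbab => bbabbab => aabbab => aaaab
  | abb
  | ababa

baa->bb; bba->aa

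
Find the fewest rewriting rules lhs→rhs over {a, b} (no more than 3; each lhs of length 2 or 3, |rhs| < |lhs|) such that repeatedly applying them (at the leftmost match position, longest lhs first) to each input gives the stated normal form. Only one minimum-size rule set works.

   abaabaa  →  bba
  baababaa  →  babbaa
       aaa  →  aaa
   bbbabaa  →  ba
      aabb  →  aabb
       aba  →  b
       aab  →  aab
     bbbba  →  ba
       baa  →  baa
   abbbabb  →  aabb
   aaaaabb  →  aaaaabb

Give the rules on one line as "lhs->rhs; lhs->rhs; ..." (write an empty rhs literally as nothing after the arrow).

aba->b; bbb->

  | abaabaa => babaa => bba
  | baababaa => babbaa
  | aaa
  | bbbabaa => abaa => ba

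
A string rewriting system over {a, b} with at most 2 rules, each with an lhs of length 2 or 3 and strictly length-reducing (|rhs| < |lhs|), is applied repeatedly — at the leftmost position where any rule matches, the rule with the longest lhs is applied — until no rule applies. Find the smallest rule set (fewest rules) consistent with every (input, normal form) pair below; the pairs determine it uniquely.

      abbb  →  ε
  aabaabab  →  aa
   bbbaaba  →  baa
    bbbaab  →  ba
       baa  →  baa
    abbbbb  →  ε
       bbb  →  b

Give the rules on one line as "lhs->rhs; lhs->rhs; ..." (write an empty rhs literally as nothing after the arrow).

  | abbb => bb => ε
  | aabaabab => aaabab => aaab => aa
  | bbbaaba => baaba => baa
  | bbbaab => baab => ba

ab->; bb->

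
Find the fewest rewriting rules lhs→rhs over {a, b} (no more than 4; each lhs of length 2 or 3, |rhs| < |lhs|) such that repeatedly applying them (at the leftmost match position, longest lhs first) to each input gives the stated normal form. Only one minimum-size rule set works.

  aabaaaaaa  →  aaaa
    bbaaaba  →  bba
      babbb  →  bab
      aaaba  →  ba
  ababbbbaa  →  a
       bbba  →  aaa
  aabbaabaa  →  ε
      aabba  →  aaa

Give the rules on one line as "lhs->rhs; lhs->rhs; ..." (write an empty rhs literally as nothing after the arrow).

aba->ba; abb->a; baa->; bbb->aa

  | aabaaaaaa => abaaaaaa => baaaaaa => aaaa
  | bbaaaba => baba => bba
  | babbb => bab
  | aaaba => aaba => aba => ba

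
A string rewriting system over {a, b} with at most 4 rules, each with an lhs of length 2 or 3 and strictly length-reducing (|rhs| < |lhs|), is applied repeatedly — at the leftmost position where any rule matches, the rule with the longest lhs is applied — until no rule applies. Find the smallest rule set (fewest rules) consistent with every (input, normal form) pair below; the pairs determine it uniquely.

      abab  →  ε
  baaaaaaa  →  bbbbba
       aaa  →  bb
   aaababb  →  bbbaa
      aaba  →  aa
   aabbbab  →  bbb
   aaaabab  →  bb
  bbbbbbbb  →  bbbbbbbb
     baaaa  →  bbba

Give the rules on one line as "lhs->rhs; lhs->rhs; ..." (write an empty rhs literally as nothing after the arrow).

aaa->bb; ab->; abb->aa

  | abab => ab => ε
  | baaaaaaa => bbbaaaa => bbbbba
  | aaa => bb
  | aaababb => bbbabb => bbbaa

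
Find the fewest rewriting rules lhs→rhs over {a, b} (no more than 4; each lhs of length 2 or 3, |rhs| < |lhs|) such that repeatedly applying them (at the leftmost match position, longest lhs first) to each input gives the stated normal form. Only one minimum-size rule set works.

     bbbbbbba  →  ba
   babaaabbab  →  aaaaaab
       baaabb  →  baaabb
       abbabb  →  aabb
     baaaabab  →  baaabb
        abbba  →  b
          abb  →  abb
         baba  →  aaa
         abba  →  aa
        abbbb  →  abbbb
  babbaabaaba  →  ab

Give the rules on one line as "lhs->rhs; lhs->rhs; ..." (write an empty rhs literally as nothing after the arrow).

  | bbbbbbba => bbbbba => bbba => ba
  | babaaabbab => aaaaabbab => aaaaaab
  | baaabb
  | abbabb => aabb

aba->b; bab->aa; bba->a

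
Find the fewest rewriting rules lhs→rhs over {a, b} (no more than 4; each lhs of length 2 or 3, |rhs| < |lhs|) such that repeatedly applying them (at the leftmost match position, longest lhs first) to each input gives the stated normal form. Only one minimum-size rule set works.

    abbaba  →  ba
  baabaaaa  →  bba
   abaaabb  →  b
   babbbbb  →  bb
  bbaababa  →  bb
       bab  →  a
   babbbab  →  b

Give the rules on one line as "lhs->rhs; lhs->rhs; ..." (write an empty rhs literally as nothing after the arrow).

  | abbaba => aaaba => ba
  | baabaaaa => bbaaaa => bba
  | abaaabb => abbb => aab => b
  | babbbbb => abbbb => aabb => bb

aa->; aaa->; abb->aa; bab->a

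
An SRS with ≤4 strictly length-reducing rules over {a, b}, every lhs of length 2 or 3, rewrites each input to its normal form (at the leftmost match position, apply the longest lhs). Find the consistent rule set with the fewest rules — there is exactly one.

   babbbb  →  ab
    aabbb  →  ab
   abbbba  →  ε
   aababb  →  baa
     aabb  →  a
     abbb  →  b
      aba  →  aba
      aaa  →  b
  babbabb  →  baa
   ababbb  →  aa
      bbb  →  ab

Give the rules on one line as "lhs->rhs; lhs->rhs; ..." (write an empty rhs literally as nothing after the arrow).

  | babbbb => baabb => bbb => ab
  | aabbb => bbb => ab
  | abbbba => aabba => bba => ε
  | aababb => babb => baa

aaa->b; aab->b; bb->a; bba->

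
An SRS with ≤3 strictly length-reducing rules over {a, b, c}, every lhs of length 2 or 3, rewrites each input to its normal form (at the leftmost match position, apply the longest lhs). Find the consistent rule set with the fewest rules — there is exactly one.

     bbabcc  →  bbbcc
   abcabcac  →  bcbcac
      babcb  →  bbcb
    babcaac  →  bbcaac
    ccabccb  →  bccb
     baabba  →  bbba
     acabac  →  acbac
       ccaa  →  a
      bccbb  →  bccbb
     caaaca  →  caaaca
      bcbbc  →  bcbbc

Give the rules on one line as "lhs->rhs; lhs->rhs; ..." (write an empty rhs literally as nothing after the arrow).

ab->b; cca->

  | bbabcc => bbbcc
  | abcabcac => bcabcac => bcbcac
  | babcb => bbcb
  | babcaac => bbcaac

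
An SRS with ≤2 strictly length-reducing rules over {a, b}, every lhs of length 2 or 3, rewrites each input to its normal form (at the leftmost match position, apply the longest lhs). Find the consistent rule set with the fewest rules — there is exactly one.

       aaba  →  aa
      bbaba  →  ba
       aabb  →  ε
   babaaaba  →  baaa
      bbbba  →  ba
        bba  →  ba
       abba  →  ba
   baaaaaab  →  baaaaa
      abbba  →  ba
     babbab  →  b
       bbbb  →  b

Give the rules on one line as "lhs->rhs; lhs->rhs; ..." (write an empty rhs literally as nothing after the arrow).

ab->; bb->b

  | aaba => aa
  | bbaba => baba => ba
  | aabb => ab => ε
  | babaaaba => baaaba => baaa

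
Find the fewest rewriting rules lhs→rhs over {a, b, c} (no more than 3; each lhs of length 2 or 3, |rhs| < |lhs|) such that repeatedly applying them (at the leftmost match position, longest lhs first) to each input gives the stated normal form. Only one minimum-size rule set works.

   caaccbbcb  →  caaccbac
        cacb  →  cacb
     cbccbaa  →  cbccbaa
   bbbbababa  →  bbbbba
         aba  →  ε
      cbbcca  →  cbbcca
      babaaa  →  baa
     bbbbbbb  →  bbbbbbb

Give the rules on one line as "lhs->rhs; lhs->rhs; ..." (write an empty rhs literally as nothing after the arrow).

  | caaccbbcb => caaccbac
  | cacb
  | cbccbaa
  | bbbbababa => bbbbba

aba->; bcb->ac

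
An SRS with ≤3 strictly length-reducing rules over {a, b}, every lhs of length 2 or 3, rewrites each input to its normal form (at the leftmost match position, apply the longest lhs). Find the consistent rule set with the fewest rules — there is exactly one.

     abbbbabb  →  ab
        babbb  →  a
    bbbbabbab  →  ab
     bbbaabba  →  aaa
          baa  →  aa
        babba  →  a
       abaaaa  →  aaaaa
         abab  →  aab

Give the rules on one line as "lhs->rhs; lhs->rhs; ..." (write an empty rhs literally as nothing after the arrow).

  | abbbbabb => bbbabb => ababb => aabb => ab
  | babbb => abbb => bb => a
  | bbbbabbab => abbabbab => babbab => abbab => bab => ab
  | bbbaabba => abaabba => aaabba => aaba => aaa

abb->b; ba->a; bb->a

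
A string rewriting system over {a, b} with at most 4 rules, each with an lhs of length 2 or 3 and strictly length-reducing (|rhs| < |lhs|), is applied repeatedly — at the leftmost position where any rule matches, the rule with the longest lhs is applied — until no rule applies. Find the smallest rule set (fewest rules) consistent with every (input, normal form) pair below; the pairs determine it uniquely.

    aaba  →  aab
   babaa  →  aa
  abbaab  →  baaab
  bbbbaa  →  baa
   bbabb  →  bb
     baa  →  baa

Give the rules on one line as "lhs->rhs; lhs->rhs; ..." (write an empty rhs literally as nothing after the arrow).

  | aaba => aab
  | babaa => aa
  | abbaab => baaab
  | bbbbaa => baa

aba->ab; abb->ba; bab->; bbb->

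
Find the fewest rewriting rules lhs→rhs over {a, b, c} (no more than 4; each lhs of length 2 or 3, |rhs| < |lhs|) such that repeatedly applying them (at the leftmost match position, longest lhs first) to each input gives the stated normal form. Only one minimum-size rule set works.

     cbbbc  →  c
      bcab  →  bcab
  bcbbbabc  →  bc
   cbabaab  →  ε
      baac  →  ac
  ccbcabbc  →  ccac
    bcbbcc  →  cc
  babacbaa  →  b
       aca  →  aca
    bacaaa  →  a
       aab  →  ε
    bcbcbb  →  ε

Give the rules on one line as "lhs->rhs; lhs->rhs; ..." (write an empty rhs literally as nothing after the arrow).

  | cbbbc => bbc => c
  | bcab
  | bcbbbabc => bbbabc => babc => bc
  | cbabaab => abaab => aab => bb => ε

aa->b; ba->; bb->; cb->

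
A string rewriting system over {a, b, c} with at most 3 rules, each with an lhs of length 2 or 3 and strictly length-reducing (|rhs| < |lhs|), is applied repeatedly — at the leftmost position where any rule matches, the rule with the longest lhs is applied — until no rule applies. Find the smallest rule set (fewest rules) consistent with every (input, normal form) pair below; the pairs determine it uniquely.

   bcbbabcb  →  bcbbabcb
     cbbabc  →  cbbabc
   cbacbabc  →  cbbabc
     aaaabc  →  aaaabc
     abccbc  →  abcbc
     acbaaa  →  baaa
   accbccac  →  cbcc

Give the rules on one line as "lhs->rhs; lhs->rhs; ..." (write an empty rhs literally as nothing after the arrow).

ac->; ccb->cb

  | bcbbabcb
  | cbbabc
  | cbacbabc => cbbabc
  | aaaabc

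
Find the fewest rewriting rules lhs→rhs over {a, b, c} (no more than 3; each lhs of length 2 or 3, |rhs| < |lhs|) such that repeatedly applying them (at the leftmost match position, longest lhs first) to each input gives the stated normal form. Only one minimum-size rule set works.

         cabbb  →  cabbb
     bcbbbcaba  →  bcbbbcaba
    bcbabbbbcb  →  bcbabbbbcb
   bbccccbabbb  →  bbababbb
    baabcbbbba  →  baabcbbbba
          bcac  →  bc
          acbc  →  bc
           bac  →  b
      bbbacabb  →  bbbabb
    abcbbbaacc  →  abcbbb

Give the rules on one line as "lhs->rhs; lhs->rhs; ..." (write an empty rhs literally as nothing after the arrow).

  | cabbb
  | bcbbbcaba
  | bcbabbbbcb
  | bbccccbabbb => bbaacbabbb => bbababbb

ac->; ccc->aa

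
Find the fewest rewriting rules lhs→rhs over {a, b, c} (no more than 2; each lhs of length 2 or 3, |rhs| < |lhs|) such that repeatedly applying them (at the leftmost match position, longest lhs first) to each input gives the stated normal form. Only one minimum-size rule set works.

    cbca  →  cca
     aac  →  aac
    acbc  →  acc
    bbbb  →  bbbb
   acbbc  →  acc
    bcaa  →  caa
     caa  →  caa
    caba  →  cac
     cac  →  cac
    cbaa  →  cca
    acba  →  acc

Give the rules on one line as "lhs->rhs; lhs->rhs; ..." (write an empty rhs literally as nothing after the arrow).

ba->c; bc->c

  | cbca => cca
  | aac
  | acbc => acc
  | bbbb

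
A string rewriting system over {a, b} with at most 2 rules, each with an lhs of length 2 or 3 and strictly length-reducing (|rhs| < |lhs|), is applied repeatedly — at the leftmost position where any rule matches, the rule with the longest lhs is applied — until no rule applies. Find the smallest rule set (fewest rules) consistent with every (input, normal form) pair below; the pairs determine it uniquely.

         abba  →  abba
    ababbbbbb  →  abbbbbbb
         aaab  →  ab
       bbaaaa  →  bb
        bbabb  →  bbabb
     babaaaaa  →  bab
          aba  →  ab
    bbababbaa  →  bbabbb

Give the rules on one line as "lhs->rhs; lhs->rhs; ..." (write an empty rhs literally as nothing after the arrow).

  | abba
  | ababbbbbb => abbbbbbb
  | aaab => ab
  | bbaaaa => bbaa => bb

aa->; aba->ab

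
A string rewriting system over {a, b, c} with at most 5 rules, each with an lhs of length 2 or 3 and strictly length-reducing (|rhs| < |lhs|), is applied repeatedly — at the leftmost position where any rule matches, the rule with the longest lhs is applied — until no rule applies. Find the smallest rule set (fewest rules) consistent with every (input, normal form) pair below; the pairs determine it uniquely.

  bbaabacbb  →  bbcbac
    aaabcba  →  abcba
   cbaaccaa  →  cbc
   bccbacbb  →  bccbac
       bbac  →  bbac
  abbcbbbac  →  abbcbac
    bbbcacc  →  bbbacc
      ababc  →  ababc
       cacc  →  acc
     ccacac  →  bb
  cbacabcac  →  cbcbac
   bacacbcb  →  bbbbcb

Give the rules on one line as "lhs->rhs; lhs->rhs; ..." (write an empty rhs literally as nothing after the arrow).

aa->c; aac->bb; ca->a; cbb->c

  | bbaabacbb => bbcbacbb => bbcbac
  | aaabcba => cabcba => abcba
  | cbaaccaa => cbbbcaa => cbcaa => cbaa => cbc
  | bccbacbb => bccbac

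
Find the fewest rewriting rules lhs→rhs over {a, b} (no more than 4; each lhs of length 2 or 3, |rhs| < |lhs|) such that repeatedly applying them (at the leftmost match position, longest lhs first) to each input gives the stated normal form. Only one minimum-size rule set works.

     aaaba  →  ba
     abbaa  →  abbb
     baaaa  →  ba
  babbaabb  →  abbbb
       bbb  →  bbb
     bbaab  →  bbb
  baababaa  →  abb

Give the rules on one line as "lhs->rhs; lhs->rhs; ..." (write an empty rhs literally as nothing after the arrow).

  | aaaba => ba
  | abbaa => abbb
  | baaaa => ba
  | babbaabb => abbaabb => abbbb

aa->b; aaa->; aab->b; bab->ab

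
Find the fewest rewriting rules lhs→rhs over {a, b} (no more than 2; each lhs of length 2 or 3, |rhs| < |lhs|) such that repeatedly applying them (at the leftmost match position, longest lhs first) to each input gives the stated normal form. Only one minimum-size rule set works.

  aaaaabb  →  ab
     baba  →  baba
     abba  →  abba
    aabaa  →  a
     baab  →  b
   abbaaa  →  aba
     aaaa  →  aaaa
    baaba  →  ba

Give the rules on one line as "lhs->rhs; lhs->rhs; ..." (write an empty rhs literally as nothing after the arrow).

  | aaaaabb => aaabab => abaab => ab
  | baba
  | abba
  | aabaa => baaa => a

aab->ba; baa->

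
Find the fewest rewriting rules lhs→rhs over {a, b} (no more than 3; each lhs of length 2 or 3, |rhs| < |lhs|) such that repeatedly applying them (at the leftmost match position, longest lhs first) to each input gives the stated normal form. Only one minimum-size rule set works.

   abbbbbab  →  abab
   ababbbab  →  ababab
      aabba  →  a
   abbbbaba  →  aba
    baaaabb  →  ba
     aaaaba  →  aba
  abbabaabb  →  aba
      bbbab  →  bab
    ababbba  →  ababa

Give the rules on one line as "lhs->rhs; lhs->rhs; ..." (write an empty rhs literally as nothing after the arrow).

  | abbbbbab => abbbab => abab
  | ababbbab => ababab
  | aabba => abba => aa => a
  | abbbbaba => abbaba => aaba => aba

aa->a; bb->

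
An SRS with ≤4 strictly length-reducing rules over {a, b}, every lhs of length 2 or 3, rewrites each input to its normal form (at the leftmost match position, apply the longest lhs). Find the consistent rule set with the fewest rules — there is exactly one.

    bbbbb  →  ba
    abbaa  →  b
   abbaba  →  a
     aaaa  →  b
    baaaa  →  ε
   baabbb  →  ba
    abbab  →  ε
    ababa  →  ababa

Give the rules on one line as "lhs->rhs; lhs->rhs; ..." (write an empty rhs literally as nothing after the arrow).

  | bbbbb => babb => ba
  | abbaa => aaa => aa => b
  | abbaba => aaba => bba => a
  | aaaa => aaa => aa => b

aa->b; aaa->aa; bb->; bbb->ba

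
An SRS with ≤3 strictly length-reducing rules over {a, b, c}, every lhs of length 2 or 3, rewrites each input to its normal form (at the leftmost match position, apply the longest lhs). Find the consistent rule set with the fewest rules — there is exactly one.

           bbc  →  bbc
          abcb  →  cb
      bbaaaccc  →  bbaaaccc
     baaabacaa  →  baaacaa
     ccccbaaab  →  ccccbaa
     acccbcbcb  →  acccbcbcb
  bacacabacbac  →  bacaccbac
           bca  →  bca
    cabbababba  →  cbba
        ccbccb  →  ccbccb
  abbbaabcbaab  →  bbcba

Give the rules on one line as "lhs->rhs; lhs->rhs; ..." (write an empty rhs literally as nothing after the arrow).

ab->; acb->cb

  | bbc
  | abcb => cb
  | bbaaaccc
  | baaabacaa => baaacaa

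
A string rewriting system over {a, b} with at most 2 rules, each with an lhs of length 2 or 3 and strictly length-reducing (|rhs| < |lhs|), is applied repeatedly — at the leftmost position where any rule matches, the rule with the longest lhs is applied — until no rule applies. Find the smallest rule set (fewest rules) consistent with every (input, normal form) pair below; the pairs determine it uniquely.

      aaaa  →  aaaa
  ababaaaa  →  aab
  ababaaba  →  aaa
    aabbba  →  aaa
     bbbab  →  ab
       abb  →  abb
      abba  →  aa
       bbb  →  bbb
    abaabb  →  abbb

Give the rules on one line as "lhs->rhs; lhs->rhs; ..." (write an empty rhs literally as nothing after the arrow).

ba->a; baa->b

  | aaaa
  | ababaaaa => aabaaaa => aabaa => aab
  | ababaaba => aabaaba => aabba => aaba => aaa
  | aabbba => aabba => aaba => aaa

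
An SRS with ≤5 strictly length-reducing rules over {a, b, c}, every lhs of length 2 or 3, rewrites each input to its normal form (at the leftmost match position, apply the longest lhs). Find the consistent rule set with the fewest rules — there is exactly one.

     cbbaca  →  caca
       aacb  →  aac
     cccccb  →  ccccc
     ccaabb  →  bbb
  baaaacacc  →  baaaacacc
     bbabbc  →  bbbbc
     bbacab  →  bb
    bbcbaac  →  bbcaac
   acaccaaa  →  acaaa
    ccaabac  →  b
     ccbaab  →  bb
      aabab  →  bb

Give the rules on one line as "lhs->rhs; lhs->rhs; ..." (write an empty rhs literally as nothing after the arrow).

ab->b; bac->; cb->c; cca->ba

  | cbbaca => cbaca => caca
  | aacb => aac
  | cccccb => ccccc
  | ccaabb => baabb => babb => bbb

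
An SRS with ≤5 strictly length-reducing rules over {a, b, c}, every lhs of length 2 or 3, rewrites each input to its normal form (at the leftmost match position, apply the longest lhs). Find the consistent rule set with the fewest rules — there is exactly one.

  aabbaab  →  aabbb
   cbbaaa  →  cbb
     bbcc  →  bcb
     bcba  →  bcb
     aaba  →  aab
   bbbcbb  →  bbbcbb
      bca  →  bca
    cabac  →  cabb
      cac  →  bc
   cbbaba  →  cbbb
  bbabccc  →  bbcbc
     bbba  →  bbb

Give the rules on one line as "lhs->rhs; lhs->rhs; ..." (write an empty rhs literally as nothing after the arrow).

  | aabbaab => aabbab => aabbb
  | cbbaaa => cbbaa => cbba => cbb
  | bbcc => bcb
  | bcba => bcb

ba->b; bac->bb; bcc->cb; cac->bc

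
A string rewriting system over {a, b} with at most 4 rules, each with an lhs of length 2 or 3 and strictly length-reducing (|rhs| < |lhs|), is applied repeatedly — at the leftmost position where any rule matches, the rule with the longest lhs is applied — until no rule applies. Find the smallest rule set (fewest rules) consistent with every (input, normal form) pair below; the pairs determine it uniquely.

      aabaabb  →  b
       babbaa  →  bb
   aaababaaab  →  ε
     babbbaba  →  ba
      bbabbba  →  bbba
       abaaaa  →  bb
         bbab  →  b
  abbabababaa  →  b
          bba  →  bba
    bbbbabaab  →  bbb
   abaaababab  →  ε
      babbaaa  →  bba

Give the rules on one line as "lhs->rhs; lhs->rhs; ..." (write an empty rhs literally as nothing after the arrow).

  | aabaabb => aabb => b
  | babbaa => baa => bb
  | aaababaaab => bababaaab => abaaab => aaab => bab => ε
  | babbbaba => bbaba => ba

aa->b; aab->; ab->; bab->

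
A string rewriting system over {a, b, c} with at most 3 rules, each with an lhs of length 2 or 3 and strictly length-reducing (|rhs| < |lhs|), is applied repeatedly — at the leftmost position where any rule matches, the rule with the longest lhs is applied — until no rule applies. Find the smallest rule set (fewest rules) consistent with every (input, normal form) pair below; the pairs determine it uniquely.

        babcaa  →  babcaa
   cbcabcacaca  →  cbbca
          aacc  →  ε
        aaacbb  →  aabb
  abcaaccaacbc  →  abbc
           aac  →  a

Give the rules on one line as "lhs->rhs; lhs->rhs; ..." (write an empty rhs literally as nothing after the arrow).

  | babcaa
  | cbcabcacaca => cbbcacaca => cbbcaca => cbbca
  | aacc => ac => ε
  | aaacbb => aabb

ac->; cab->b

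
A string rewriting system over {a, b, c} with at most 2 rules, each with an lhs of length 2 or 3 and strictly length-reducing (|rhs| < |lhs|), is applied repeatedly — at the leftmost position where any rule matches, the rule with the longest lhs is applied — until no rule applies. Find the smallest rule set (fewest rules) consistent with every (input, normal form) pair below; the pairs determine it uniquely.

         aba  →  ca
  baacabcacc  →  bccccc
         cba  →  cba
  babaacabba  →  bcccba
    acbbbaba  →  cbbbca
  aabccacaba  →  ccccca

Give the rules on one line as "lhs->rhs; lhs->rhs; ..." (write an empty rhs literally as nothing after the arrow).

  | aba => ca
  | baacabcacc => bacabcacc => bcabcacc => bcccacc => bccccc
  | cba
  | babaacabba => bcaacabba => bcacabba => bccabba => bcccba

ab->c; ac->c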